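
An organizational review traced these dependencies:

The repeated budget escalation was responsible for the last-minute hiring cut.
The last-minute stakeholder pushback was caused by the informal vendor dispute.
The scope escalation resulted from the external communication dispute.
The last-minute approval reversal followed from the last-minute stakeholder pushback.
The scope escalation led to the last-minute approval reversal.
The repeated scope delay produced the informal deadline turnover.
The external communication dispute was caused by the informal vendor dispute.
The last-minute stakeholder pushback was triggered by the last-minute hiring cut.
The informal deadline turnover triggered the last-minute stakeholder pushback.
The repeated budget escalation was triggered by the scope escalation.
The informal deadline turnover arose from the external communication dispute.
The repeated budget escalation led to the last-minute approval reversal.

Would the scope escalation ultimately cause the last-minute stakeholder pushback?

Yes

There is a causal chain: the scope escalation → the repeated budget escalation → the last-minute hiring cut → the last-minute stakeholder pushback.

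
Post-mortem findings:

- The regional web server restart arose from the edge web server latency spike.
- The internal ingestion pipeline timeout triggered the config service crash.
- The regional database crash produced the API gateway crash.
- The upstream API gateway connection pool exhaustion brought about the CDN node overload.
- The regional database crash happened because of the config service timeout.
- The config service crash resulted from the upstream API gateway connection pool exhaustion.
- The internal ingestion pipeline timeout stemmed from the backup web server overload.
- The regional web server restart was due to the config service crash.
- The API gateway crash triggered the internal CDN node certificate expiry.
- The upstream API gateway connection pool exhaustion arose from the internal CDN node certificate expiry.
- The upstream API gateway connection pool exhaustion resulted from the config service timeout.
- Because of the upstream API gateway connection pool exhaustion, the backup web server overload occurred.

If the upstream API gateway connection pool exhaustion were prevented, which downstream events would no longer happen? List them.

Downstream of the upstream API gateway connection pool exhaustion: the backup web server overload, the internal ingestion pipeline timeout, the config service crash, the CDN node overload, the regional web server restart.
Of those, still caused via another path: the regional web server restart.
The remainder have no surviving cause.

the CDN node overload, the backup web server overload, the config service crash, the internal ingestion pipeline timeout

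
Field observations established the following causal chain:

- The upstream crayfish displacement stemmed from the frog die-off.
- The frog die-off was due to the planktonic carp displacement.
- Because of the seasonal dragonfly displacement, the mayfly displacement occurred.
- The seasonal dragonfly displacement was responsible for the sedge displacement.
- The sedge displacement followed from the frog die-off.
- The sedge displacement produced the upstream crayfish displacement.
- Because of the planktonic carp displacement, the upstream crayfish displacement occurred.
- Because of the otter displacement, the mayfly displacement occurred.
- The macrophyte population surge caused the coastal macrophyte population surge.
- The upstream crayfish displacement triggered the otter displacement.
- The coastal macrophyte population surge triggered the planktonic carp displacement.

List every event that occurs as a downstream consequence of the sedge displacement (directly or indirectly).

Direct effects: the upstream crayfish displacement.
2 steps out: the otter displacement.
3 steps out: the mayfly displacement.
Not reachable from it: the macrophyte population surge, the coastal macrophyte population surge, the planktonic carp displacement, the seasonal dragonfly displacement, the frog die-off.

the mayfly displacement, the otter displacement, the upstream crayfish displacement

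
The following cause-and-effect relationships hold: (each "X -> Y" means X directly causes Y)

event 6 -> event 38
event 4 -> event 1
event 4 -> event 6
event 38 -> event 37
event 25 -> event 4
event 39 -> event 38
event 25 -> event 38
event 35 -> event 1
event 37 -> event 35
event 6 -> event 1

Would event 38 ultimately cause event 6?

Event 38 leads to event 37, event 35, event 1; event 6 is not among them.

No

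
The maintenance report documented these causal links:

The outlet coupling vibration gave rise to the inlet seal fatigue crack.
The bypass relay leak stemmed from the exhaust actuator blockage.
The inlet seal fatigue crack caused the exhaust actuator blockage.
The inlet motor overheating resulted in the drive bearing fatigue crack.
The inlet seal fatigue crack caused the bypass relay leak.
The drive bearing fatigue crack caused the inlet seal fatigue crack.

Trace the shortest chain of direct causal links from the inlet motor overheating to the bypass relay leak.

the inlet motor overheating → the drive bearing fatigue crack
the drive bearing fatigue crack → the inlet seal fatigue crack
the inlet seal fatigue crack → the bypass relay leak
Length: 3 steps.

the inlet motor overheating → the drive bearing fatigue crack → the inlet seal fatigue crack → the bypass relay leak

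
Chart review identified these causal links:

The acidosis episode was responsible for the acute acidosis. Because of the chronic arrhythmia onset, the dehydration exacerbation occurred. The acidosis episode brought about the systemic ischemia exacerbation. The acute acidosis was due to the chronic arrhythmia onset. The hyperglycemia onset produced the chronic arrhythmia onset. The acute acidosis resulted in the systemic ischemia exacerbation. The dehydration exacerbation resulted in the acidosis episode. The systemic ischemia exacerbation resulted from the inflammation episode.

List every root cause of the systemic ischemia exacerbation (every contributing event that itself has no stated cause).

Tracing upstream from the systemic ischemia exacerbation: the systemic ischemia exacerbation ← the acute acidosis ← the chronic arrhythmia onset ← the hyperglycemia onset.
A separate upstream branch: the systemic ischemia exacerbation ← the inflammation episode.
Each of those chain origins has no stated cause.

the hyperglycemia onset, the inflammation episode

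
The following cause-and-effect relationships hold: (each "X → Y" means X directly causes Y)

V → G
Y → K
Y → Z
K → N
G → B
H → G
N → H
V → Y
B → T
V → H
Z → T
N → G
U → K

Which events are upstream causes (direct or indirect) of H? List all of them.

K, N, U, V, Y

Immediate causes of H: V, N.
Further upstream: U, Y, K.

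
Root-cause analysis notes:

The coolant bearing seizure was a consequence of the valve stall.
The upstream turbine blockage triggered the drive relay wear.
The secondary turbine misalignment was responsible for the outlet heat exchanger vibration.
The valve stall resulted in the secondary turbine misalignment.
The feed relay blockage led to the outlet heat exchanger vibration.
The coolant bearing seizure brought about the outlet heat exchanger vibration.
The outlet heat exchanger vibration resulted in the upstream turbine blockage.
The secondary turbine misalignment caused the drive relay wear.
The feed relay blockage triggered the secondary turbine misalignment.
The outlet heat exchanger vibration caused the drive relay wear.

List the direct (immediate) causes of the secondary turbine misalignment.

the feed relay blockage, the valve stall → the secondary turbine misalignment with nothing further upstream stated.

the feed relay blockage, the valve stall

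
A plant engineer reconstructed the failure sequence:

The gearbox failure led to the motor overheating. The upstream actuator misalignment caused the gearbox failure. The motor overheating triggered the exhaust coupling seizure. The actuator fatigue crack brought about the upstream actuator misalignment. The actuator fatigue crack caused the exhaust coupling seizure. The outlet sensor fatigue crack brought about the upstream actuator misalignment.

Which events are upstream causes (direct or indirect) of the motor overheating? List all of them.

the actuator fatigue crack, the gearbox failure, the outlet sensor fatigue crack, the upstream actuator misalignment

Immediate cause of the motor overheating: the gearbox failure.
Further upstream: the actuator fatigue crack, the outlet sensor fatigue crack, the upstream actuator misalignment.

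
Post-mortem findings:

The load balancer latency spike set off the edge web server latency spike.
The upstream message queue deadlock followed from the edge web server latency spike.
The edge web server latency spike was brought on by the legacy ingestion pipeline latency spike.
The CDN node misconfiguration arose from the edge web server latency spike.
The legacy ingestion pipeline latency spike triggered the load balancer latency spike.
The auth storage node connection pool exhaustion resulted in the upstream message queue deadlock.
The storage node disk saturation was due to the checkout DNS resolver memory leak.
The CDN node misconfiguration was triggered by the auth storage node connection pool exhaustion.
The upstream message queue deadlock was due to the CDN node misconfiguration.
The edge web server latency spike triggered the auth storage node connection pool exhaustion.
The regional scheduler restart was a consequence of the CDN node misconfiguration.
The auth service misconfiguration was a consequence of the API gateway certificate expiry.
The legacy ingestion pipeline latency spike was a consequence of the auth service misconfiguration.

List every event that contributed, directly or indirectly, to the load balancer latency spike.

the API gateway certificate expiry, the auth service misconfiguration, the legacy ingestion pipeline latency spike

Immediate cause of the load balancer latency spike: the legacy ingestion pipeline latency spike.
Further upstream: the API gateway certificate expiry, the auth service misconfiguration.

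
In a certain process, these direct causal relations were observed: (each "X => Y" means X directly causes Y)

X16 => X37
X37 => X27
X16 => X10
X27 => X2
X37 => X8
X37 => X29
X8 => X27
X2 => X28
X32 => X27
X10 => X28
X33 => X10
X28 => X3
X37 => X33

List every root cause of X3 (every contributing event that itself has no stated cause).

Tracing upstream from X3: X3 ← X28 ← X10 ← X16.
A separate upstream branch: X3 ← X28 ← X2 ← X27 ← X32.
Each of those chain origins has no stated cause.

X16, X32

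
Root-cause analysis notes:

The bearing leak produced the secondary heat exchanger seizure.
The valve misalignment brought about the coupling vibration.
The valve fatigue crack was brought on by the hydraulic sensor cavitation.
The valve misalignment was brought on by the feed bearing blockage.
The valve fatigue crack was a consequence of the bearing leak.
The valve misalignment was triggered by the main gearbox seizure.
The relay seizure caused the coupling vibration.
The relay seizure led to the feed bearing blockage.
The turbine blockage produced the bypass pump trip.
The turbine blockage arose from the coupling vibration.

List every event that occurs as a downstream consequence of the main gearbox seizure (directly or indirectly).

the bypass pump trip, the coupling vibration, the turbine blockage, the valve misalignment

Direct effects: the valve misalignment.
2 steps out: the coupling vibration.
3 steps out: the turbine blockage.
4 steps out: the bypass pump trip.
Not reachable from it: the hydraulic sensor cavitation, the relay seizure, the feed bearing blockage, the bearing leak, the valve fatigue crack, the secondary heat exchanger seizure.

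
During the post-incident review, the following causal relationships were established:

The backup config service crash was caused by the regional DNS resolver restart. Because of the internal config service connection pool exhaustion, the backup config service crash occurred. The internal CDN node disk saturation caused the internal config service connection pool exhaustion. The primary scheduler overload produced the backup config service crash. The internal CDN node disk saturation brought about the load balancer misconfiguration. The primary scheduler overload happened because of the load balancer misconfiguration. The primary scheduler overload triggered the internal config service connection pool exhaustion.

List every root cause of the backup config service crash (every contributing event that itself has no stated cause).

the internal CDN node disk saturation, the regional DNS resolver restart

Tracing upstream from the backup config service crash: the backup config service crash ← the regional DNS resolver restart.
A separate upstream branch: the backup config service crash ← the internal config service connection pool exhaustion ← the internal CDN node disk saturation.
Each of those chain origins has no stated cause.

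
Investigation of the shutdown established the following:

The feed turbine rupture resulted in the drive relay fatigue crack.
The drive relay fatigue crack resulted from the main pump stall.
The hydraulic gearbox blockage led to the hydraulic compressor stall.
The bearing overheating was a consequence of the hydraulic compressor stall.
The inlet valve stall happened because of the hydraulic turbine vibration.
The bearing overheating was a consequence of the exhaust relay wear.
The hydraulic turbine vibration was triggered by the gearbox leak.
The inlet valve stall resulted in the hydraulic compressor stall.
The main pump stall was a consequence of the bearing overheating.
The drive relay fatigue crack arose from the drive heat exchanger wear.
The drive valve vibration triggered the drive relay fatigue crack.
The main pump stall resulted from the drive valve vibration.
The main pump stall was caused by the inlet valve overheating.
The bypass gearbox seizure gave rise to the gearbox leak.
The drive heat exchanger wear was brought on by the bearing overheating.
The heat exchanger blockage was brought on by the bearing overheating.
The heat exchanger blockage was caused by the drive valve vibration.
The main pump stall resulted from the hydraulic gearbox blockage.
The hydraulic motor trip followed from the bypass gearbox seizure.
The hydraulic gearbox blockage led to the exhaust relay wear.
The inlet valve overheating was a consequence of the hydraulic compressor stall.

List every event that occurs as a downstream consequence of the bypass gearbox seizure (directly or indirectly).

Direct effects: the hydraulic motor trip, the gearbox leak.
2 steps out: the hydraulic turbine vibration.
3 steps out: the inlet valve stall.
4 steps out: the hydraulic compressor stall.
5 steps out: the bearing overheating, the inlet valve overheating.
6 steps out: the main pump stall, the drive heat exchanger wear, the heat exchanger blockage.
7 steps out: the drive relay fatigue crack.
Not reachable from it: the hydraulic gearbox blockage, the exhaust relay wear, the feed turbine rupture, the drive valve vibration.

the bearing overheating, the drive heat exchanger wear, the drive relay fatigue crack, the gearbox leak, the heat exchanger blockage, the hydraulic compressor stall, the hydraulic motor trip, the hydraulic turbine vibration, the inlet valve overheating, the inlet valve stall, the main pump stall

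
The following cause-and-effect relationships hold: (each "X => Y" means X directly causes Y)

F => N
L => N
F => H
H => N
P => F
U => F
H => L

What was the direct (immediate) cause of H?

F

Upstream contributors include P, U, but only F feeds directly into H.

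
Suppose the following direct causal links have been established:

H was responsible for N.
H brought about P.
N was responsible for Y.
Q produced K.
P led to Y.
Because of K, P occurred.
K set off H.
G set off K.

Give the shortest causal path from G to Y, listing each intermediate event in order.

G → K → P → Y

G → K
K → P
P → Y
Length: 3 steps.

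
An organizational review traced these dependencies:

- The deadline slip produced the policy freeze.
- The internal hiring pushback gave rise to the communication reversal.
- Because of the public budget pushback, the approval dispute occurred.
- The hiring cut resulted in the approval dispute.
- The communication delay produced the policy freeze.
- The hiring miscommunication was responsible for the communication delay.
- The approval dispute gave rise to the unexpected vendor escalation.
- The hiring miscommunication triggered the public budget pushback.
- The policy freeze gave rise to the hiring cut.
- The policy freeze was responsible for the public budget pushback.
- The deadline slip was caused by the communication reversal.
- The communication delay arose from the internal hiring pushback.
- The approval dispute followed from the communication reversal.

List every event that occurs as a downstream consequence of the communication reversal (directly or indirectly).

Direct effects: the deadline slip, the approval dispute.
2 steps out: the policy freeze, the unexpected vendor escalation.
3 steps out: the public budget pushback, the hiring cut.
Not reachable from it: the hiring miscommunication, the internal hiring pushback, the communication delay.

the approval dispute, the deadline slip, the hiring cut, the policy freeze, the public budget pushback, the unexpected vendor escalation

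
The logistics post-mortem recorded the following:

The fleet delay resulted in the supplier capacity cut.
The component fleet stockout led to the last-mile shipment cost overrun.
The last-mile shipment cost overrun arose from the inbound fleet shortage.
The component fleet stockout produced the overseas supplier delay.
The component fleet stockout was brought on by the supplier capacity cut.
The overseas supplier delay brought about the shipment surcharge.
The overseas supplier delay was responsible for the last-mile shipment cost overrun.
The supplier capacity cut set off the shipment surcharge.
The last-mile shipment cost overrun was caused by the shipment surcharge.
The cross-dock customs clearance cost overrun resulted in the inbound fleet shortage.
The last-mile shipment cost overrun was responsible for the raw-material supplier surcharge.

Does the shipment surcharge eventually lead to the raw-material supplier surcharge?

Yes

There is a causal chain: the shipment surcharge → the last-mile shipment cost overrun → the raw-material supplier surcharge.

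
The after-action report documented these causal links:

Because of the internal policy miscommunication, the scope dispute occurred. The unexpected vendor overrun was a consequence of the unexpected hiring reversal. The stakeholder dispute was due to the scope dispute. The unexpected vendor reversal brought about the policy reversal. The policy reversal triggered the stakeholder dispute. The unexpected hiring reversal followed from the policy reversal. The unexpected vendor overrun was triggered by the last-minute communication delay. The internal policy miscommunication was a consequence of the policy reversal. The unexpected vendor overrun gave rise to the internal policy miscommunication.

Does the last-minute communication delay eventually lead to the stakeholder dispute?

Yes

There is a causal chain: the last-minute communication delay → the unexpected vendor overrun → the internal policy miscommunication → the scope dispute → the stakeholder dispute.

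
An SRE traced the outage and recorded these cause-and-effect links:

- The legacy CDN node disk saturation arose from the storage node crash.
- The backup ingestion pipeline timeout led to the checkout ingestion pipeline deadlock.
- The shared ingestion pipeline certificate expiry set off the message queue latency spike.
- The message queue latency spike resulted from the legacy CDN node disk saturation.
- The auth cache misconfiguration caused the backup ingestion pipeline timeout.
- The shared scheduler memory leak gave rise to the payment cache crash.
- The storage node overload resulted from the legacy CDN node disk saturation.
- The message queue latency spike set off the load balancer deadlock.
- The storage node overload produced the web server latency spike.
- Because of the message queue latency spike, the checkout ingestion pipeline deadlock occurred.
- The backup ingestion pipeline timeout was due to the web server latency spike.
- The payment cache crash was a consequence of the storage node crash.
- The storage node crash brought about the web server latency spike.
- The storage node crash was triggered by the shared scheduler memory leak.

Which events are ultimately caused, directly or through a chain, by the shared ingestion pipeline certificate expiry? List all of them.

the checkout ingestion pipeline deadlock, the load balancer deadlock, the message queue latency spike

Direct effects: the message queue latency spike.
2 steps out: the load balancer deadlock, the checkout ingestion pipeline deadlock.
Not reachable from it: the shared scheduler memory leak, the storage node crash, the legacy CDN node disk saturation, the auth cache misconfiguration, the payment cache crash, the storage node overload, the web server latency spike, the backup ingestion pipeline timeout.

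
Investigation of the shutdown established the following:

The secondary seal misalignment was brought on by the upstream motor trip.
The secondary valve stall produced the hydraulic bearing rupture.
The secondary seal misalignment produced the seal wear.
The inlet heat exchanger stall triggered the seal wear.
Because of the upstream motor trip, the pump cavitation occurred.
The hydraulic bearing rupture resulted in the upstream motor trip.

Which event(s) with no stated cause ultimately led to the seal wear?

Tracing upstream from the seal wear: the seal wear ← the secondary seal misalignment ← the upstream motor trip ← the hydraulic bearing rupture ← the secondary valve stall.
A separate upstream branch: the seal wear ← the inlet heat exchanger stall.
Each of those chain origins has no stated cause.

the inlet heat exchanger stall, the secondary valve stall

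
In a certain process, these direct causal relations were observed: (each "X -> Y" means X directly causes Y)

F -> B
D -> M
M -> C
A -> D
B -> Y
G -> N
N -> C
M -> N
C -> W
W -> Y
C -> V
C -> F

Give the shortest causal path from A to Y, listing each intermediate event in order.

A → D → M → C → W → Y

A → D
D → M
M → C
C → W
W → Y
Length: 5 steps.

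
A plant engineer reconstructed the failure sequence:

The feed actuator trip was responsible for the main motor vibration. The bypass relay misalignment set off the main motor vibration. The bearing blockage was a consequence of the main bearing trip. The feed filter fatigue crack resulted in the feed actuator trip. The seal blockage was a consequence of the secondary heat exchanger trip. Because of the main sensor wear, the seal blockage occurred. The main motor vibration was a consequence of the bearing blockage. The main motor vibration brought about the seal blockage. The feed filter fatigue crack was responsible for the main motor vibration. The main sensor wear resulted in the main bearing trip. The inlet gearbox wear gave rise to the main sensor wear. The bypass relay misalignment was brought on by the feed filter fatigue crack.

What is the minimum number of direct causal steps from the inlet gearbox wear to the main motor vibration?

4

Shortest chain: the inlet gearbox wear → the main sensor wear → the main bearing trip → the bearing blockage → the main motor vibration.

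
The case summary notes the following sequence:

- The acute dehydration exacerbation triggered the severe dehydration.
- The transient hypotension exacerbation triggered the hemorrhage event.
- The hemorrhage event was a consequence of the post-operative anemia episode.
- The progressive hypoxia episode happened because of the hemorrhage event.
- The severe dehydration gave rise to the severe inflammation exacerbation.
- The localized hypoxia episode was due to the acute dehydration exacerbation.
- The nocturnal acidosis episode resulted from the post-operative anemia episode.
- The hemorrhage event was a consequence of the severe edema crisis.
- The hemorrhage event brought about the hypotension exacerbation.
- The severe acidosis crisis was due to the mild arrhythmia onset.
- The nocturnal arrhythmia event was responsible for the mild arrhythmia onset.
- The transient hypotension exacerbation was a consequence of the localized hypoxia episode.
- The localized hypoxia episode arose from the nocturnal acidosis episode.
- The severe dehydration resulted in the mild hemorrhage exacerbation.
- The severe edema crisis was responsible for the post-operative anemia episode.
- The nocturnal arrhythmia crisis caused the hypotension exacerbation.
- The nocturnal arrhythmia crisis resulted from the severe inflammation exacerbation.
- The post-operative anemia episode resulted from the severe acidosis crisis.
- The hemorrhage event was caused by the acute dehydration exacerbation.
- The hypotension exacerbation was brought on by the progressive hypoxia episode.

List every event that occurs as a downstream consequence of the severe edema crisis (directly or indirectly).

Direct effects: the post-operative anemia episode, the hemorrhage event.
2 steps out: the nocturnal acidosis episode, the progressive hypoxia episode, the hypotension exacerbation.
3 steps out: the localized hypoxia episode.
4 steps out: the transient hypotension exacerbation.
Not reachable from it: the acute dehydration exacerbation, the nocturnal arrhythmia event, the severe dehydration, the mild arrhythmia onset, the mild hemorrhage exacerbation, the severe acidosis crisis, the severe inflammation exacerbation, the nocturnal arrhythmia crisis.

the hemorrhage event, the hypotension exacerbation, the localized hypoxia episode, the nocturnal acidosis episode, the post-operative anemia episode, the progressive hypoxia episode, the transient hypotension exacerbation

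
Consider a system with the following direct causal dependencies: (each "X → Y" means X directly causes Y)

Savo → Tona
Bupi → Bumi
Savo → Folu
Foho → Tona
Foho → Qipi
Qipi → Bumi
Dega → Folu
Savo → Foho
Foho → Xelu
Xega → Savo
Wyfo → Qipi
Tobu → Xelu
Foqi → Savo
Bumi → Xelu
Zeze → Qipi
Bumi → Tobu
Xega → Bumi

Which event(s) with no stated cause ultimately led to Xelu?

Tracing upstream from Xelu: Xelu ← Bumi ← Xega.
A separate upstream branch: Xelu ← Foho ← Savo ← Foqi.
A separate upstream branch: Xelu ← Bumi ← Qipi ← Wyfo.
A separate upstream branch: Xelu ← Bumi ← Bupi.
A separate upstream branch: Xelu ← Bumi ← Qipi ← Zeze.
Each of those chain origins has no stated cause.

Bupi, Foqi, Wyfo, Xega, Zeze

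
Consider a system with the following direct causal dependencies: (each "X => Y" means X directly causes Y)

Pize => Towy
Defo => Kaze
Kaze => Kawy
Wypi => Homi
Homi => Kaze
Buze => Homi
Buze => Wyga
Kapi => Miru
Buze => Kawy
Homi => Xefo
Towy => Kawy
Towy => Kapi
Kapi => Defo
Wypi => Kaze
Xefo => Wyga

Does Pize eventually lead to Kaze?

Yes

There is a causal chain: Pize → Towy → Kapi → Defo → Kaze.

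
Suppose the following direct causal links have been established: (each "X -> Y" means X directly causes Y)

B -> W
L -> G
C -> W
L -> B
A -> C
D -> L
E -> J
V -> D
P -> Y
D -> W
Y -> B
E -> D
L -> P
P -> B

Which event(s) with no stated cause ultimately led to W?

A, E, V

Tracing upstream from W: W ← C ← A.
A separate upstream branch: W ← D ← E.
A separate upstream branch: W ← D ← V.
Each of those chain origins has no stated cause.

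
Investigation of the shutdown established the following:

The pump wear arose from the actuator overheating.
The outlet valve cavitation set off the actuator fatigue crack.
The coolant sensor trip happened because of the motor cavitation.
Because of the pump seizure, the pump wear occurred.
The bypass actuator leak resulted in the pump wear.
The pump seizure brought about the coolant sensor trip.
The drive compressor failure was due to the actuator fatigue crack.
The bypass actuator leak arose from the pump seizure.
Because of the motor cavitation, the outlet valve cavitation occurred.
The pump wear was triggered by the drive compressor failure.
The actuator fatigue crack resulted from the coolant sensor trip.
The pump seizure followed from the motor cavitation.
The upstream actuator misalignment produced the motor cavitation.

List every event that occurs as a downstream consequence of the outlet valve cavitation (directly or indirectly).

Direct effects: the actuator fatigue crack.
2 steps out: the drive compressor failure.
3 steps out: the pump wear.
Not reachable from it: the upstream actuator misalignment, the motor cavitation, the pump seizure, the bypass actuator leak, the coolant sensor trip, the actuator overheating.

the actuator fatigue crack, the drive compressor failure, the pump wear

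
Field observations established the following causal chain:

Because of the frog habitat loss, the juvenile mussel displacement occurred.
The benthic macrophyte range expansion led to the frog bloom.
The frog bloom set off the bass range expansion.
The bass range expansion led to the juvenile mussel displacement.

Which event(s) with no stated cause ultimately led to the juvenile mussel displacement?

the benthic macrophyte range expansion, the frog habitat loss

Tracing upstream from the juvenile mussel displacement: the juvenile mussel displacement ← the bass range expansion ← the frog bloom ← the benthic macrophyte range expansion.
A separate upstream branch: the juvenile mussel displacement ← the frog habitat loss.
Each of those chain origins has no stated cause.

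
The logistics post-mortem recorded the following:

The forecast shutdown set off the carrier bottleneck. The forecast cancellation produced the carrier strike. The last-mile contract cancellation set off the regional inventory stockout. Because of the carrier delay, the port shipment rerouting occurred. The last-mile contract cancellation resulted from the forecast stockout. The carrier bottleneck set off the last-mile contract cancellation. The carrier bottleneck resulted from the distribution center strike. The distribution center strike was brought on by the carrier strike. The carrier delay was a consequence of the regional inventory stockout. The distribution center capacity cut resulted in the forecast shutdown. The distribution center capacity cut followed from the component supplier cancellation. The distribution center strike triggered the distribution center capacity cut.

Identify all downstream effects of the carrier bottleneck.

Direct effects: the last-mile contract cancellation.
2 steps out: the regional inventory stockout.
3 steps out: the carrier delay.
4 steps out: the port shipment rerouting.
Not reachable from it: the component supplier cancellation, the forecast cancellation, the carrier strike, the distribution center strike, the forecast stockout, the distribution center capacity cut, the forecast shutdown.

the carrier delay, the last-mile contract cancellation, the port shipment rerouting, the regional inventory stockout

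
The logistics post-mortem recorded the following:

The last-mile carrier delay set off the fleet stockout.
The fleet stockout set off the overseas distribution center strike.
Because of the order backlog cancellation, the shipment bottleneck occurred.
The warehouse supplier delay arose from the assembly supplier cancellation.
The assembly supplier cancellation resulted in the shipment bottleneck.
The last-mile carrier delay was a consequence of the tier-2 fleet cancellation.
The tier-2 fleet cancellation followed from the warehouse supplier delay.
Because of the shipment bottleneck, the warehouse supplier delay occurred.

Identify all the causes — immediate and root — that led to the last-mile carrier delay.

the assembly supplier cancellation, the order backlog cancellation, the shipment bottleneck, the tier-2 fleet cancellation, the warehouse supplier delay

Immediate cause of the last-mile carrier delay: the tier-2 fleet cancellation.
Further upstream: the assembly supplier cancellation, the shipment bottleneck, the warehouse supplier delay, the order backlog cancellation.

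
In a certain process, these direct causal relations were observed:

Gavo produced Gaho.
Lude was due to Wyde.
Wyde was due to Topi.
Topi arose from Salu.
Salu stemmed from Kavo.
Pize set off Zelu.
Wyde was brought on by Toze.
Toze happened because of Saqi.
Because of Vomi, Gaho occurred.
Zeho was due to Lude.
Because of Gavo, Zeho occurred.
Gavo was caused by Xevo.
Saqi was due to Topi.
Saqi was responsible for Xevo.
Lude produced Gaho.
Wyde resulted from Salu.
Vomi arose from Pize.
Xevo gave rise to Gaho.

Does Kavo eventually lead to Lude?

There is a causal chain: Kavo → Salu → Wyde → Lude.

Yes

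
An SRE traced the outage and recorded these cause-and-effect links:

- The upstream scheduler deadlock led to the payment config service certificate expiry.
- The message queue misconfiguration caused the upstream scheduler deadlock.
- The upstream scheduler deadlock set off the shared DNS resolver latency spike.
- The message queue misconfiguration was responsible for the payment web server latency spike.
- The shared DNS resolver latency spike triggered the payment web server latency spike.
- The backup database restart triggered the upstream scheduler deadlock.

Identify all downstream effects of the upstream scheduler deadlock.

the payment config service certificate expiry, the payment web server latency spike, the shared DNS resolver latency spike

Direct effects: the shared DNS resolver latency spike, the payment config service certificate expiry.
2 steps out: the payment web server latency spike.
Not reachable from it: the message queue misconfiguration, the backup database restart.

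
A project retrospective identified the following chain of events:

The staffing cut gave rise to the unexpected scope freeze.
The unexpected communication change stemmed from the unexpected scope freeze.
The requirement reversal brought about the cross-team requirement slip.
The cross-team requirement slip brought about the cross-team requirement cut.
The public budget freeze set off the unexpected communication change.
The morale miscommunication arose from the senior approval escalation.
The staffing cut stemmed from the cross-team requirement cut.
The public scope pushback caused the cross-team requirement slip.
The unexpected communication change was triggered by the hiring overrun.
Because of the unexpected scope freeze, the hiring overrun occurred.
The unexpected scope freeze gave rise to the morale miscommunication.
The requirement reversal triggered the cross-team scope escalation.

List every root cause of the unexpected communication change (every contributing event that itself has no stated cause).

Tracing upstream from the unexpected communication change: the unexpected communication change ← the unexpected scope freeze ← the staffing cut ← the cross-team requirement cut ← the cross-team requirement slip ← the requirement reversal.
A separate upstream branch: the unexpected communication change ← the unexpected scope freeze ← the staffing cut ← the cross-team requirement cut ← the cross-team requirement slip ← the public scope pushback.
A separate upstream branch: the unexpected communication change ← the public budget freeze.
Each of those chain origins has no stated cause.

the public budget freeze, the public scope pushback, the requirement reversal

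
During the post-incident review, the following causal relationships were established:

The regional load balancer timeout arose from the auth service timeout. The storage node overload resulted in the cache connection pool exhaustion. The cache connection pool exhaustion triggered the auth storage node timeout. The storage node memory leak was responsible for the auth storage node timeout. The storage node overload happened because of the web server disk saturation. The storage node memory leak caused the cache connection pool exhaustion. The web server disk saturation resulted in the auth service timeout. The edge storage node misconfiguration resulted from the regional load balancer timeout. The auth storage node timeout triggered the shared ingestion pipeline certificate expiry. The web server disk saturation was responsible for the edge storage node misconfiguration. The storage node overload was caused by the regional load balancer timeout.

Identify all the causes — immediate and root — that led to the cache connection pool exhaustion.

Immediate causes of the cache connection pool exhaustion: the storage node memory leak, the storage node overload.
Further upstream: the web server disk saturation, the auth service timeout, the regional load balancer timeout.

the auth service timeout, the regional load balancer timeout, the storage node memory leak, the storage node overload, the web server disk saturation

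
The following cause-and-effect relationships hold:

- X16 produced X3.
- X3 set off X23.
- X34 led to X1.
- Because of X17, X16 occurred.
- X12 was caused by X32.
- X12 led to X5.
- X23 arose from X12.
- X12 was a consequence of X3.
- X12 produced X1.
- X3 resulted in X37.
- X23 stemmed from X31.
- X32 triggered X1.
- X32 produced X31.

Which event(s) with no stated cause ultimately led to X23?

Tracing upstream from X23: X23 ← X3 ← X16 ← X17.
A separate upstream branch: X23 ← X31 ← X32.
Each of those chain origins has no stated cause.

X17, X32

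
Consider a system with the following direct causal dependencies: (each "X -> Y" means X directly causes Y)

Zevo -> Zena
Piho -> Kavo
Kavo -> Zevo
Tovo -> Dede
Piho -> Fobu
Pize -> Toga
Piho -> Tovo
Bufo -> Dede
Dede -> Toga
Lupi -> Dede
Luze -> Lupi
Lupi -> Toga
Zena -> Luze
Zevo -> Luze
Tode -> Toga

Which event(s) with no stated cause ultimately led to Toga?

Bufo, Piho, Pize, Tode

Tracing upstream from Toga: Toga ← Dede ← Tovo ← Piho.
A separate upstream branch: Toga ← Dede ← Bufo.
A separate upstream branch: Toga ← Pize.
A separate upstream branch: Toga ← Tode.
Each of those chain origins has no stated cause.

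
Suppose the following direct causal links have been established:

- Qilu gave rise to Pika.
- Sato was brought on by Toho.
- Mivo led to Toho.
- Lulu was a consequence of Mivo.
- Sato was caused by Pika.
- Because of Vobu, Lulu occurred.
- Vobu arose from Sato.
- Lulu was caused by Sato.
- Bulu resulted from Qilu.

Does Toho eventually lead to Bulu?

Toho leads to Sato, Vobu, Lulu; Bulu is not among them.

No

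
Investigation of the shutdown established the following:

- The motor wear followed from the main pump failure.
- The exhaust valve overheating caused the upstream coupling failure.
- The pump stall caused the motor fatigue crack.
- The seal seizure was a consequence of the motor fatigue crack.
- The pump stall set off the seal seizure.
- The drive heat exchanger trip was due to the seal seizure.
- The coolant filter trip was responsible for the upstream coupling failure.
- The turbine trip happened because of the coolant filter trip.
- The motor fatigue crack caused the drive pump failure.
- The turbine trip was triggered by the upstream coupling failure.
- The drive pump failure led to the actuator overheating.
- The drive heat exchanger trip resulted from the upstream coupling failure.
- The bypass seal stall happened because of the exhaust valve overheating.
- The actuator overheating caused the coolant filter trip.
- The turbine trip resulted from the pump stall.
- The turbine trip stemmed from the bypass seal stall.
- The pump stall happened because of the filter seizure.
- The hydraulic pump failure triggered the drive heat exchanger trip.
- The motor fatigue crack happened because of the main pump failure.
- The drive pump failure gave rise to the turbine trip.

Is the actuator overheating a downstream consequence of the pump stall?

Yes

There is a causal chain: the pump stall → the motor fatigue crack → the drive pump failure → the actuator overheating.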